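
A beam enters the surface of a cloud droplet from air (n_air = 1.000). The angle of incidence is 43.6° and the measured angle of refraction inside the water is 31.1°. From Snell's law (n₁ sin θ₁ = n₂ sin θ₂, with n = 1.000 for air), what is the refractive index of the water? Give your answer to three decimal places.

n = sin θ_i / sin θ_r = sin 43.6° / sin 31.1° = 0.6896 / 0.5165 = 1.3351.

1.335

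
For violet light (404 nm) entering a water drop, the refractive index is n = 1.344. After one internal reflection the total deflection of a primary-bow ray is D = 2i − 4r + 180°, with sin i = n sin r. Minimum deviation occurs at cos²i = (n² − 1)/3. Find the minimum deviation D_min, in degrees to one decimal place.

cos²i = (1.80634 − 1)/3 = 0.26878; i = arccos(0.51844) = 58.772°.
sin r = sin 58.772°/1.344 = 0.63625; r = 39.512°.
D_min = 2·58.772° − 4·39.512° + 180° = 139.495°.

139.5°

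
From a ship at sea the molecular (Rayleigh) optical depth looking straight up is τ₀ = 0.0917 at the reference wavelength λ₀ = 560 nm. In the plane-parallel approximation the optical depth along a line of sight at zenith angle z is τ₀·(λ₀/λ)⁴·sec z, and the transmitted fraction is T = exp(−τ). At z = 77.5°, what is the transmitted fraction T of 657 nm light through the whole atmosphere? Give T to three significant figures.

0.800

sec 77.5° = 4.6202.
τ = 0.0917 × (560/657)⁴ × 4.6202 = 0.0917 × 0.5278 × 4.6202 = 0.2236.
T = exp(−0.2236) = 0.7996.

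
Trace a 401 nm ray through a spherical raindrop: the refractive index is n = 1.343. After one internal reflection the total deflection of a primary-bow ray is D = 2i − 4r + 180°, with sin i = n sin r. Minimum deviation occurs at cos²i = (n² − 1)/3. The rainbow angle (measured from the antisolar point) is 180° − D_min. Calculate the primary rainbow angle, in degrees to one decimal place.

cos²i = (1.80365 − 1)/3 = 0.26788; i = arccos(0.51757) = 58.830°.
sin r = sin 58.830°/1.343 = 0.63711; r = 39.577°.
D_min = 2·58.830° − 4·39.577° + 180° = 139.354°.
Rainbow angle = 180° − D_min = 40.646°.

40.6°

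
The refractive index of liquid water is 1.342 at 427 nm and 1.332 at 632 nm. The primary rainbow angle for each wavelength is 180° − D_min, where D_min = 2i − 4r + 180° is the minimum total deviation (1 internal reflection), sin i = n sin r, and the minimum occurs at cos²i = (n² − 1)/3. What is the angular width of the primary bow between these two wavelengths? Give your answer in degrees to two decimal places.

1.44°

At 427 nm (n = 1.342): cos²i = 0.26699 → i = 58.888°, r = 39.641°, D_min = 139.213°, rainbow angle = 40.787°.
At 632 nm (n = 1.332): cos²i = 0.25807 → i = 59.469°, r = 40.290°, D_min = 137.776°, rainbow angle = 42.224°.
Angular width = |40.787° − 42.224°| = 1.437°.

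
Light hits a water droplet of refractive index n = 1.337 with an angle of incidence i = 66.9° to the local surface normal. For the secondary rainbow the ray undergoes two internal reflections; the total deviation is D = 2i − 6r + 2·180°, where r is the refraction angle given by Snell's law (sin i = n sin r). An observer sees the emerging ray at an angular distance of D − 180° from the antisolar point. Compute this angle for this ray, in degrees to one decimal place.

sin r = sin 66.9° / 1.337 = 0.9198/1.337 = 0.6880; r = 43.47°.
D = 2·66.9° − 6·43.47° + 2·180° = 133.80° − 260.82° + 360° = 232.98°.
Angle from antisolar point = D − 180° = 52.98°.

53.0°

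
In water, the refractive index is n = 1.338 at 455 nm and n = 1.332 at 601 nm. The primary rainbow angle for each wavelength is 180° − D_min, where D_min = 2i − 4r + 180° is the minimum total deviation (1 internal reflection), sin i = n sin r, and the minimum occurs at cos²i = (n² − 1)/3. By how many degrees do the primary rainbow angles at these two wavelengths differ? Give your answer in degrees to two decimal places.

At 455 nm (n = 1.338): cos²i = 0.26341 → i = 59.120°, r = 39.899°, D_min = 138.643°, rainbow angle = 41.357°.
At 601 nm (n = 1.332): cos²i = 0.25807 → i = 59.469°, r = 40.290°, D_min = 137.776°, rainbow angle = 42.224°.
Angular width = |41.357° − 42.224°| = 0.867°.

0.87°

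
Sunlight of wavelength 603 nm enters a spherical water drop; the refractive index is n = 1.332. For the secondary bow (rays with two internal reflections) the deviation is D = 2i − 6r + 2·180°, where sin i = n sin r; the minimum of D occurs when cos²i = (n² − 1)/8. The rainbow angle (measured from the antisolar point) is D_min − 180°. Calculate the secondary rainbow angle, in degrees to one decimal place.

50.6°

cos²i = (1.77422 − 1)/8 = 0.09678; i = arccos(0.31109) = 71.875°.
sin r = sin 71.875°/1.332 = 0.71350; r = 45.520°.
D_min = 2·71.875° − 6·45.520° + 360° = 230.628°.
Rainbow angle = D_min − 180° = 50.628°.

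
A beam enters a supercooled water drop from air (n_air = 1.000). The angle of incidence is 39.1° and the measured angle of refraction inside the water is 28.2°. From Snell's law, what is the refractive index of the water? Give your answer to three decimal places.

n = sin θ_i / sin θ_r = sin 39.1° / sin 28.2° = 0.6307 / 0.4726 = 1.3346.

1.335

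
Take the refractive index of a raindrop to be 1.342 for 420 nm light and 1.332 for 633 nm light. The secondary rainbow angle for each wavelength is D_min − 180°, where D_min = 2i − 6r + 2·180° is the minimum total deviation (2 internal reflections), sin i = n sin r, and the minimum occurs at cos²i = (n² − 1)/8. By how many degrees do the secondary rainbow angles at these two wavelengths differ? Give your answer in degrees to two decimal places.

2.59°

At 420 nm (n = 1.342): cos²i = 0.10012 → i = 71.554°, r = 44.981°, D_min = 233.222°, rainbow angle = 53.222°.
At 633 nm (n = 1.332): cos²i = 0.09678 → i = 71.875°, r = 45.520°, D_min = 230.628°, rainbow angle = 50.628°.
Angular width = |53.222° − 50.628°| = 2.594°.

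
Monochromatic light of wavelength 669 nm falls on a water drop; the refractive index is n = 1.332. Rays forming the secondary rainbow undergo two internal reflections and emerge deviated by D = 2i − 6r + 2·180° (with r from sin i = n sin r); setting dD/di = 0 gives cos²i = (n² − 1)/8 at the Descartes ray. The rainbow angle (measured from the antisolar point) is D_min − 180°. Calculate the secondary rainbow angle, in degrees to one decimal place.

50.6°

cos²i = (1.77422 − 1)/8 = 0.09678; i = arccos(0.31109) = 71.875°.
sin r = sin 71.875°/1.332 = 0.71350; r = 45.520°.
D_min = 2·71.875° − 6·45.520° + 360° = 230.628°.
Rainbow angle = D_min − 180° = 50.628°.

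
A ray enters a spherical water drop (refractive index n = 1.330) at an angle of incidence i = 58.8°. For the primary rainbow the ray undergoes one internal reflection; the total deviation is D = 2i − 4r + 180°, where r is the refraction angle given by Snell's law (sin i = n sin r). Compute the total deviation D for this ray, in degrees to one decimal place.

137.5°

sin r = sin 58.8° / 1.330 = 0.8554/1.330 = 0.6431; r = 40.03°.
D = 2·58.8° − 4·40.03° + 180° = 117.60° − 160.10° + 180° = 137.50°.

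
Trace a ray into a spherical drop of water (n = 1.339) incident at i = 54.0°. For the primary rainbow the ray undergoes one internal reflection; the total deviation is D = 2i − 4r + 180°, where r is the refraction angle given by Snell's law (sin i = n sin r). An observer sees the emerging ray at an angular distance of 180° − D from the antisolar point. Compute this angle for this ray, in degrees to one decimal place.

40.7°

sin r = sin 54.0° / 1.339 = 0.8090/1.339 = 0.6042; r = 37.17°.
D = 2·54.0° − 4·37.17° + 180° = 108.00° − 148.68° + 180° = 139.32°.
Angle from antisolar point = 180° − D = 40.68°.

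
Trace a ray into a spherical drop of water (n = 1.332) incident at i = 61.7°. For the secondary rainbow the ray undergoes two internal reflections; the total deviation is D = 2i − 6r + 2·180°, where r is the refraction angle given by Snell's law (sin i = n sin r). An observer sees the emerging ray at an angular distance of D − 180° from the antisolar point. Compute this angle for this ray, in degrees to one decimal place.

55.1°

sin r = sin 61.7° / 1.332 = 0.8805/1.332 = 0.6610; r = 41.38°.
D = 2·61.7° − 6·41.38° + 2·180° = 123.40° − 248.27° + 360° = 235.13°.
Angle from antisolar point = D − 180° = 55.13°.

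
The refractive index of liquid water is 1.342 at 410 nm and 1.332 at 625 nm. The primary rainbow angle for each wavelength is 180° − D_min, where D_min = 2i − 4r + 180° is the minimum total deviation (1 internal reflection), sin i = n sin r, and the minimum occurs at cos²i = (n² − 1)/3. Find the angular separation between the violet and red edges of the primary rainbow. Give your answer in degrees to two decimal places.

At 410 nm (n = 1.342): cos²i = 0.26699 → i = 58.888°, r = 39.641°, D_min = 139.213°, rainbow angle = 40.787°.
At 625 nm (n = 1.332): cos²i = 0.25807 → i = 59.469°, r = 40.290°, D_min = 137.776°, rainbow angle = 42.224°.
Angular width = |40.787° − 42.224°| = 1.437°.

1.44°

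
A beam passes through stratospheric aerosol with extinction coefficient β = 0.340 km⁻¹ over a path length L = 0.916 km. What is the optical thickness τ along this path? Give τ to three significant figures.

τ = β·L = 0.340 × 0.916 = 0.3114.

0.311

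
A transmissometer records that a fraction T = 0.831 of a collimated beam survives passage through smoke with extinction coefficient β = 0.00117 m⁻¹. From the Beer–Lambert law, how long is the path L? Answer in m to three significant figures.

158 m

Beer–Lambert: T = exp(−βL) ⇒ L = −ln(T)/β = −ln(0.831)/0.00117 = 0.1851/0.00117 = 158.2 m.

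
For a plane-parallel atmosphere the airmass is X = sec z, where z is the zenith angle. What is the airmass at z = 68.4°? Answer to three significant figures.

2.72

X = sec z = 1/cos 68.4° = 1/0.3681 = 2.7165.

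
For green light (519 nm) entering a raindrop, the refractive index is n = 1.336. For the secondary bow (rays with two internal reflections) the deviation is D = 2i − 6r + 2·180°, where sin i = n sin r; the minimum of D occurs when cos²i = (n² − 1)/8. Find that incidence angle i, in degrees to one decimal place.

cos²i = (1.336² − 1)/8 = (1.78490 − 1)/8 = 0.09811.
cos i = 0.31323, so i = 71.746°.

71.7°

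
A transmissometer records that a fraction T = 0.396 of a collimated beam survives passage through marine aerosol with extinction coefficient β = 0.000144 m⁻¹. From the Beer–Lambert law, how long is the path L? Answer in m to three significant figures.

Beer–Lambert: T = exp(−βL) ⇒ L = −ln(T)/β = −ln(0.396)/0.000144 = 0.9263/0.000144 = 6433 m.

6430 m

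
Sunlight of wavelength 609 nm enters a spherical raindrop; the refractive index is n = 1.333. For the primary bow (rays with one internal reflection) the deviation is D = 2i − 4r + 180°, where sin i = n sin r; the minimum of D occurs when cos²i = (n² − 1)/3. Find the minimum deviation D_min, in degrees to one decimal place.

cos²i = (1.77689 − 1)/3 = 0.25896; i = arccos(0.50888) = 59.410°.
sin r = sin 59.410°/1.333 = 0.64579; r = 40.225°.
D_min = 2·59.410° − 4·40.225° + 180° = 137.922°.

137.9°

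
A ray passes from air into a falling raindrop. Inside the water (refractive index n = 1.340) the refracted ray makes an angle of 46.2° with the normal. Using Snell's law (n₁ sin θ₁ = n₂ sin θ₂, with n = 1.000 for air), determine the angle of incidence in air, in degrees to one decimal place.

75.3°

Snell: sin θ_i = n · sin θ_r = 1.340 × sin 46.2° = 1.340 × 0.7218 = 0.9672.
θ_i = arcsin(0.9672) = 75.28°.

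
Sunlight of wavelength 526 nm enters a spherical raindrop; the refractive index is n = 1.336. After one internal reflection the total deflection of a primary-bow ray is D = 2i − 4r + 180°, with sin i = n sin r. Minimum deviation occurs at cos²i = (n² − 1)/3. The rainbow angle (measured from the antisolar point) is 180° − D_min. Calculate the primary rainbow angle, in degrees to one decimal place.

cos²i = (1.78490 − 1)/3 = 0.26163; i = arccos(0.51150) = 59.236°.
sin r = sin 59.236°/1.336 = 0.64318; r = 40.029°.
D_min = 2·59.236° − 4·40.029° + 180° = 138.356°.
Rainbow angle = 180° − D_min = 41.644°.

41.6°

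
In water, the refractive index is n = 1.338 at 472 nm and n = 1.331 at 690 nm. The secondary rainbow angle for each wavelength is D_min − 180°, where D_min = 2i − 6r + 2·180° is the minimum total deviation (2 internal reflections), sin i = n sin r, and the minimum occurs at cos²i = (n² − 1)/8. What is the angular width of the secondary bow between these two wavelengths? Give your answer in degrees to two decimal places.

1.83°

At 472 nm (n = 1.338): cos²i = 0.09878 → i = 71.682°, r = 45.195°, D_min = 232.193°, rainbow angle = 52.193°.
At 690 nm (n = 1.331): cos²i = 0.09645 → i = 71.907°, r = 45.575°, D_min = 230.365°, rainbow angle = 50.365°.
Angular width = |52.193° − 50.365°| = 1.828°.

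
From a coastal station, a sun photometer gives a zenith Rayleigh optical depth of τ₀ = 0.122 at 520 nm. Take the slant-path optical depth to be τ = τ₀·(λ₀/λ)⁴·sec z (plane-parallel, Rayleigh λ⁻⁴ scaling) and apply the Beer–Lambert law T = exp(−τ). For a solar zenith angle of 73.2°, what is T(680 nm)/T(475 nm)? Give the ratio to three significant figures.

1.59

Airmass: sec 73.2° = 3.4598.
τ(680 nm) = 0.122 × (520/680)⁴ × 3.4598 = 0.122 × 0.3420 × 3.4598 = 0.1443.
τ(475 nm) = 0.122 × (520/475)⁴ × 3.4598 = 0.122 × 1.4363 × 3.4598 = 0.6063.
T(680)/T(475) = exp(τ_B − τ_A) = exp(0.4619) = 1.5871.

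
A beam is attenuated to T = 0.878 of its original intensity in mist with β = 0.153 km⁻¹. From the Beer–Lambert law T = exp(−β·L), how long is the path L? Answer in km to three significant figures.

Beer–Lambert: T = exp(−βL) ⇒ L = −ln(T)/β = −ln(0.878)/0.153 = 0.1301/0.153 = 0.8504 km.

0.850 km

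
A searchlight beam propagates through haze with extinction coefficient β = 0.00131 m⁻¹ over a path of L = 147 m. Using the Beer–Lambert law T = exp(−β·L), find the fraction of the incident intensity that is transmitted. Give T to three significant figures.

0.825

τ = β·L = 0.00131 × 147 = 0.1926.
T = exp(−0.1926) = 0.8248.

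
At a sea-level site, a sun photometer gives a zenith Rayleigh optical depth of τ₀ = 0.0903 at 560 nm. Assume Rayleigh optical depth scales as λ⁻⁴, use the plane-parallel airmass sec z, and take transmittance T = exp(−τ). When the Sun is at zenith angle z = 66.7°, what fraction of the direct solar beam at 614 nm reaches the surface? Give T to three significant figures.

sec 66.7° = 2.5282.
τ = 0.0903 × (560/614)⁴ × 2.5282 = 0.0903 × 0.6920 × 2.5282 = 0.1580.
T = exp(−0.1580) = 0.8539.

0.854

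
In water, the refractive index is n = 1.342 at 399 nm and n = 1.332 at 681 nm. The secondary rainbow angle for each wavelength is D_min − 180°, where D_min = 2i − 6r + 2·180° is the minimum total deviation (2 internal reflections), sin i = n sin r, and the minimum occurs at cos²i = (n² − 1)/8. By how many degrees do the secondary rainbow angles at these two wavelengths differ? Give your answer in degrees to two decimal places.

2.59°

At 399 nm (n = 1.342): cos²i = 0.10012 → i = 71.554°, r = 44.981°, D_min = 233.222°, rainbow angle = 53.222°.
At 681 nm (n = 1.332): cos²i = 0.09678 → i = 71.875°, r = 45.520°, D_min = 230.628°, rainbow angle = 50.628°.
Angular width = |53.222° − 50.628°| = 2.594°.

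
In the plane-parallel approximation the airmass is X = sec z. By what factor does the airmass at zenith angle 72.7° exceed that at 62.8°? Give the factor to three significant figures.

1.54

X(72.7°)/X(62.8°) = sec 72.7° / sec 62.8° = cos 62.8° / cos 72.7° = 0.4571/0.2974 = 1.5371.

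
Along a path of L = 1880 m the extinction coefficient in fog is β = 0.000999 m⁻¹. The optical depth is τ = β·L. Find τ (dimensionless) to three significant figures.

τ = β·L = 0.000999 × 1880 = 1.8781.

1.88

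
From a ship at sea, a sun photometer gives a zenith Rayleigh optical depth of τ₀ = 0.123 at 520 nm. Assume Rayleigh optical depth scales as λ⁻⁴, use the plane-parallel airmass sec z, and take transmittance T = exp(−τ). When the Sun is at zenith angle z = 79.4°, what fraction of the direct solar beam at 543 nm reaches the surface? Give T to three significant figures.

0.570

sec 79.4° = 5.4362.
τ = 0.123 × (520/543)⁴ × 5.4362 = 0.123 × 0.8410 × 5.4362 = 0.5624.
T = exp(−0.5624) = 0.5699.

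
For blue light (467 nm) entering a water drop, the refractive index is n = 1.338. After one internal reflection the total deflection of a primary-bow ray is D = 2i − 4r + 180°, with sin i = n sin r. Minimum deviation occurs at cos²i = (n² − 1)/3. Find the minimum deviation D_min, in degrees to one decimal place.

138.6°

cos²i = (1.79024 − 1)/3 = 0.26341; i = arccos(0.51324) = 59.120°.
sin r = sin 59.120°/1.338 = 0.64144; r = 39.899°.
D_min = 2·59.120° − 4·39.899° + 180° = 138.643°.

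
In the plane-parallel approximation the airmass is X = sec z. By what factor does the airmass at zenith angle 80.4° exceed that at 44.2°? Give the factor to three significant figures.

4.30

X(80.4°)/X(44.2°) = sec 80.4° / sec 44.2° = cos 44.2° / cos 80.4° = 0.7169/0.1668 = 4.2988.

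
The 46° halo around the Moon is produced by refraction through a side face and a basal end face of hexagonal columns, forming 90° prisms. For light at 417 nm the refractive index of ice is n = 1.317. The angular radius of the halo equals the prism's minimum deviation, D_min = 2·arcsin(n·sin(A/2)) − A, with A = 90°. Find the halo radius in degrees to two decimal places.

47.26°

n·sin(A/2) = 1.317 × sin 45° = 1.317 × 0.7071 = 0.9313.
D_min = 2·arcsin(0.9313) − 90° = 2 × 68.632° − 90° = 47.264°.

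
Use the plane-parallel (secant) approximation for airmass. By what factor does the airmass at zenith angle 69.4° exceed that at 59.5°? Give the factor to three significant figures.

X(69.4°)/X(59.5°) = sec 69.4° / sec 59.5° = cos 59.5° / cos 69.4° = 0.5075/0.3518 = 1.4425.

1.44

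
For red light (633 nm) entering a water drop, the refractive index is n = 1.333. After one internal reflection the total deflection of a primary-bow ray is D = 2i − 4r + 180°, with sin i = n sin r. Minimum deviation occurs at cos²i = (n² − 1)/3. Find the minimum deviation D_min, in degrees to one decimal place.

cos²i = (1.77689 − 1)/3 = 0.25896; i = arccos(0.50888) = 59.410°.
sin r = sin 59.410°/1.333 = 0.64579; r = 40.225°.
D_min = 2·59.410° − 4·40.225° + 180° = 137.922°.

137.9°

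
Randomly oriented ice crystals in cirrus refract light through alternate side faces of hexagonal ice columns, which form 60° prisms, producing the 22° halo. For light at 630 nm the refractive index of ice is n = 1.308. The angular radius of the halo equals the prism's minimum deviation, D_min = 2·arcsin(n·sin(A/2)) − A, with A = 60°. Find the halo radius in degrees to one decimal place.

n·sin(A/2) = 1.308 × sin 30° = 1.308 × 0.5000 = 0.6540.
D_min = 2·arcsin(0.6540) − 60° = 2 × 40.844° − 60° = 21.688°.

21.7°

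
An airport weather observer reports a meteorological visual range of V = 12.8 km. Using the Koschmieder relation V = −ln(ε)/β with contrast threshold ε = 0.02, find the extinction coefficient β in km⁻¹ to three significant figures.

0.306 km⁻¹

β = −ln(0.02) / V = 3.912 / 12.8 = 0.3056 km⁻¹.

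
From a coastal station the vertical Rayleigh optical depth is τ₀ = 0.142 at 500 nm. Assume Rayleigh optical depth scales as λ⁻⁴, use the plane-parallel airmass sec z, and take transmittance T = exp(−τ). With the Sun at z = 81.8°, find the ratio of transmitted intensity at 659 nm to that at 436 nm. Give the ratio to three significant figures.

4.02

Airmass: sec 81.8° = 7.0112.
τ(659 nm) = 0.142 × (500/659)⁴ × 7.0112 = 0.142 × 0.3314 × 7.0112 = 0.3299.
τ(436 nm) = 0.142 × (500/436)⁴ × 7.0112 = 0.142 × 1.7296 × 7.0112 = 1.7219.
T(659)/T(436) = exp(τ_B − τ_A) = exp(1.3920) = 4.0229.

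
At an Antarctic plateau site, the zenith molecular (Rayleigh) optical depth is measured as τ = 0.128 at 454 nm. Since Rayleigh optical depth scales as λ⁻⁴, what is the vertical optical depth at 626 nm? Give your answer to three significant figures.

τ(626 nm) = τ(454 nm) × (454/626)⁴ = 0.128 × (0.7252)⁴ = 0.128 × 0.2766 = 0.0354.

0.0354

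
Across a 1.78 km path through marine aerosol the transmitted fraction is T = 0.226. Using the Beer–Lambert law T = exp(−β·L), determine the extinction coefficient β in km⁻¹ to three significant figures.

Beer–Lambert: T = exp(−βL) ⇒ β = −ln(T)/L = −ln(0.226)/1.78 = 1.4872/1.78 = 0.8355 km⁻¹.

0.836 km⁻¹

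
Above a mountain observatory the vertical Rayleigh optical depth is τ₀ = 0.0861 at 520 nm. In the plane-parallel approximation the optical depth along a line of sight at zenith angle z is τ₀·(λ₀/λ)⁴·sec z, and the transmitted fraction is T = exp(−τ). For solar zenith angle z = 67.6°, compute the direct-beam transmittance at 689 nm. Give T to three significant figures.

sec 67.6° = 2.6242.
τ = 0.0861 × (520/689)⁴ × 2.6242 = 0.0861 × 0.3244 × 2.6242 = 0.0733.
T = exp(−0.0733) = 0.9293.

0.929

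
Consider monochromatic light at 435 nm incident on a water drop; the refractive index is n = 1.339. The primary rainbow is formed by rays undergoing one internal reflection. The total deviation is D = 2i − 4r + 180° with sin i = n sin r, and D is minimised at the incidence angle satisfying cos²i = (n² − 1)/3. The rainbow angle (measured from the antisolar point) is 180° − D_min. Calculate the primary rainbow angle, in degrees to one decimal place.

cos²i = (1.79292 − 1)/3 = 0.26431; i = arccos(0.51411) = 59.062°.
sin r = sin 59.062°/1.339 = 0.64057; r = 39.834°.
D_min = 2·59.062° − 4·39.834° + 180° = 138.786°.
Rainbow angle = 180° − D_min = 41.214°.

41.2°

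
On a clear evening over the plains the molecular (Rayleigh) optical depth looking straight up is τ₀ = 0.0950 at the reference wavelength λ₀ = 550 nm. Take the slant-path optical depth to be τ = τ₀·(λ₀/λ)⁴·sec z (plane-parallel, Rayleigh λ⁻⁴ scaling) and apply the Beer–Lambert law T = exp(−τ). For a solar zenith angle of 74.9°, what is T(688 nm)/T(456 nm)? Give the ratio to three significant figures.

Airmass: sec 74.9° = 3.8387.
τ(688 nm) = 0.0950 × (550/688)⁴ × 3.8387 = 0.0950 × 0.4084 × 3.8387 = 0.1489.
τ(456 nm) = 0.0950 × (550/456)⁴ × 3.8387 = 0.0950 × 2.1164 × 3.8387 = 0.7718.
T(688)/T(456) = exp(τ_B − τ_A) = exp(0.6229) = 1.8642.

1.86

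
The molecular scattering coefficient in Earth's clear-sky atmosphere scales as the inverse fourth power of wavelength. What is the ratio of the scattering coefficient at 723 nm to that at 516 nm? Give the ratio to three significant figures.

0.259

Rayleigh scattering ∝ λ⁻⁴, so the ratio of coefficients is the inverse fourth power of the wavelength ratio.
σ(723)/σ(516) = (516/723)⁴ = (0.7137)⁴ = 0.2594.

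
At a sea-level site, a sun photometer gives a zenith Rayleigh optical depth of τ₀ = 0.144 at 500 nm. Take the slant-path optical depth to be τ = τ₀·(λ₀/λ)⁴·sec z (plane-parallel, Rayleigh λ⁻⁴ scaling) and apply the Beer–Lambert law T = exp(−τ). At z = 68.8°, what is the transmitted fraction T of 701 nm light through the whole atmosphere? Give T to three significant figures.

sec 68.8° = 2.7653.
τ = 0.144 × (500/701)⁴ × 2.7653 = 0.144 × 0.2588 × 2.7653 = 0.1031.
T = exp(−0.1031) = 0.9021.

0.902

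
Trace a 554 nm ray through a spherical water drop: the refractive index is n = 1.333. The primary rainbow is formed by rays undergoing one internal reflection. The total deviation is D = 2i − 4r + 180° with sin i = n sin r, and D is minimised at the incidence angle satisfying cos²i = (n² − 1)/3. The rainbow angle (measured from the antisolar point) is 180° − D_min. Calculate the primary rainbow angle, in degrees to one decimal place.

42.1°

cos²i = (1.77689 − 1)/3 = 0.25896; i = arccos(0.50888) = 59.410°.
sin r = sin 59.410°/1.333 = 0.64579; r = 40.225°.
D_min = 2·59.410° − 4·40.225° + 180° = 137.922°.
Rainbow angle = 180° − D_min = 42.078°.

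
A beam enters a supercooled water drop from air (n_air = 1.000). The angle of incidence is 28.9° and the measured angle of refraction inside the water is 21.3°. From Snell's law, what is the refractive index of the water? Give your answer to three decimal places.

n = sin θ_i / sin θ_r = sin 28.9° / sin 21.3° = 0.4833 / 0.3633 = 1.3304.

1.330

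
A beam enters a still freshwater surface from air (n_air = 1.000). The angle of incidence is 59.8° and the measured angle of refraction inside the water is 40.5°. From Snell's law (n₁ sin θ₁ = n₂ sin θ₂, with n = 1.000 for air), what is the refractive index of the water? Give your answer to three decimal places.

n = sin θ_i / sin θ_r = sin 59.8° / sin 40.5° = 0.8643 / 0.6494 = 1.3308.

1.331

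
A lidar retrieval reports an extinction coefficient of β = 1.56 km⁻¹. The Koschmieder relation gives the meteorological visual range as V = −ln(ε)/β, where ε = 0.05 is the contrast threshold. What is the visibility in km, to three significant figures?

V = −ln(0.05) / 1.56 = 2.996 / 1.56 = 1.9203 km.

1.92 km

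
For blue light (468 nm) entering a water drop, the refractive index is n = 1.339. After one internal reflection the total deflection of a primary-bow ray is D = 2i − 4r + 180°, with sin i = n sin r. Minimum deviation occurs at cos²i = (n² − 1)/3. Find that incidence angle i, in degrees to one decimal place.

59.1°

cos²i = (1.339² − 1)/3 = (1.79292 − 1)/3 = 0.26431.
cos i = 0.51411, so i = 59.062°.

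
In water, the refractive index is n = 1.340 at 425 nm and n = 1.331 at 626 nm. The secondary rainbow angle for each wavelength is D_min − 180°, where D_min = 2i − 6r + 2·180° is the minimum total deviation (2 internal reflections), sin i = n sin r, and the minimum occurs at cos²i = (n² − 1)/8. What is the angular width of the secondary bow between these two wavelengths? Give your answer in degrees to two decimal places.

2.34°

At 425 nm (n = 1.340): cos²i = 0.09945 → i = 71.618°, r = 45.088°, D_min = 232.709°, rainbow angle = 52.709°.
At 626 nm (n = 1.331): cos²i = 0.09645 → i = 71.907°, r = 45.575°, D_min = 230.365°, rainbow angle = 50.365°.
Angular width = |52.709° − 50.365°| = 2.344°.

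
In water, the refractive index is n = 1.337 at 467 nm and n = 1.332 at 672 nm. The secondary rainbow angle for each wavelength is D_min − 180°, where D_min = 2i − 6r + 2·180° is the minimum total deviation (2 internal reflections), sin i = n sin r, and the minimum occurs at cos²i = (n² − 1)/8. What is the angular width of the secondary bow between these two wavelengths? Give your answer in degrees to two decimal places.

At 467 nm (n = 1.337): cos²i = 0.09845 → i = 71.714°, r = 45.249°, D_min = 231.934°, rainbow angle = 51.934°.
At 672 nm (n = 1.332): cos²i = 0.09678 → i = 71.875°, r = 45.520°, D_min = 230.628°, rainbow angle = 50.628°.
Angular width = |51.934° − 50.628°| = 1.305°.

1.31°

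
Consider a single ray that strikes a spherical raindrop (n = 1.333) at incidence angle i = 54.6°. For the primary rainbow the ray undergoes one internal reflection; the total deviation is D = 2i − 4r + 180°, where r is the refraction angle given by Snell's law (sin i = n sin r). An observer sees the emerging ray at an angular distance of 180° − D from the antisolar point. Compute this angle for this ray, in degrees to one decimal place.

41.6°

sin r = sin 54.6° / 1.333 = 0.8151/1.333 = 0.6115; r = 37.70°.
D = 2·54.6° − 4·37.70° + 180° = 109.20° − 150.79° + 180° = 138.41°.
Angle from antisolar point = 180° − D = 41.59°.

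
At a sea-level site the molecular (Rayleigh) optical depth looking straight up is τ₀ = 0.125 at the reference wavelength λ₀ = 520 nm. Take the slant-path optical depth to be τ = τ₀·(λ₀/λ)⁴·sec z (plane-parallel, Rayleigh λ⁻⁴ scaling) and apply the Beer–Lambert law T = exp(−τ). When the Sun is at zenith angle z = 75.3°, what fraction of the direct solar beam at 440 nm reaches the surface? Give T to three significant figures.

0.383

sec 75.3° = 3.9408.
τ = 0.125 × (520/440)⁴ × 3.9408 = 0.125 × 1.9508 × 3.9408 = 0.9609.
T = exp(−0.9609) = 0.3825.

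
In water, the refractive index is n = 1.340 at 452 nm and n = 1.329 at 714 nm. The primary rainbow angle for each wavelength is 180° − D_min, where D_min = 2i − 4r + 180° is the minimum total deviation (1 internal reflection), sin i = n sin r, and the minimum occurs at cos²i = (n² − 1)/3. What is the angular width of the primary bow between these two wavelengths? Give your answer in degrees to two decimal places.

At 452 nm (n = 1.340): cos²i = 0.26520 → i = 59.004°, r = 39.770°, D_min = 138.929°, rainbow angle = 41.071°.
At 714 nm (n = 1.329): cos²i = 0.25541 → i = 59.643°, r = 40.487°, D_min = 137.337°, rainbow angle = 42.663°.
Angular width = |41.071° − 42.663°| = 1.592°.

1.59°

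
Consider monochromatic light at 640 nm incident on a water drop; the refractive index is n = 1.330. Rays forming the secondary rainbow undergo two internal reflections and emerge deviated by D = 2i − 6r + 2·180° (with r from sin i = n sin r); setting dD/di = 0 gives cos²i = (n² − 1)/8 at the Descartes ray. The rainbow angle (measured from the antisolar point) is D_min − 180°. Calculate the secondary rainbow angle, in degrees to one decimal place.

50.1°

cos²i = (1.76890 − 1)/8 = 0.09611; i = arccos(0.31002) = 71.940°.
sin r = sin 71.940°/1.330 = 0.71483; r = 45.630°.
D_min = 2·71.940° − 6·45.630° + 360° = 230.101°.
Rainbow angle = D_min − 180° = 50.101°.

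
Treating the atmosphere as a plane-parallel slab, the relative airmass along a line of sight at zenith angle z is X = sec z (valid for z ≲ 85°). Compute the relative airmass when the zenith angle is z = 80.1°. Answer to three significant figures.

5.82

X = sec z = 1/cos 80.1° = 1/0.1719 = 5.8164.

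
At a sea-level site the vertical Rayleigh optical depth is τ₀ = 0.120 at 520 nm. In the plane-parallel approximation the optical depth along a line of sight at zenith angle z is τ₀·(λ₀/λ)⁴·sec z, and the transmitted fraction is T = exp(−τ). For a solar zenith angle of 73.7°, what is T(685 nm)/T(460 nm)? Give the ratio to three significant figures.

1.74

Airmass: sec 73.7° = 3.5629.
τ(685 nm) = 0.120 × (520/685)⁴ × 3.5629 = 0.120 × 0.3321 × 3.5629 = 0.1420.
τ(460 nm) = 0.120 × (520/460)⁴ × 3.5629 = 0.120 × 1.6330 × 3.5629 = 0.6982.
T(685)/T(460) = exp(τ_B − τ_A) = exp(0.5562) = 1.7440.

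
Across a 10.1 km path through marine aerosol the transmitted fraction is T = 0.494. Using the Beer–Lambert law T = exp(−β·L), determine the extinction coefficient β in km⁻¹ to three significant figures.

0.0698 km⁻¹

Beer–Lambert: T = exp(−βL) ⇒ β = −ln(T)/L = −ln(0.494)/10.1 = 0.7052/10.1 = 0.06982 km⁻¹.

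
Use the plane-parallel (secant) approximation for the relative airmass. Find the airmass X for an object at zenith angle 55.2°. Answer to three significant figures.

X = sec z = 1/cos 55.2° = 1/0.5707 = 1.7522.

1.75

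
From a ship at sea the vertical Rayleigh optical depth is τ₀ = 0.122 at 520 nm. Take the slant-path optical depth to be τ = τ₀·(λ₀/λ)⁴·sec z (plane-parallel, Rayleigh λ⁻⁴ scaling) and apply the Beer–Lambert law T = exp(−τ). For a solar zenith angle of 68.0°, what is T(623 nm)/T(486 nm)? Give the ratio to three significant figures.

Airmass: sec 68.0° = 2.6695.
τ(623 nm) = 0.122 × (520/623)⁴ × 2.6695 = 0.122 × 0.4854 × 2.6695 = 0.1581.
τ(486 nm) = 0.122 × (520/486)⁴ × 2.6695 = 0.122 × 1.3106 × 2.6695 = 0.4268.
T(623)/T(486) = exp(τ_B − τ_A) = exp(0.2688) = 1.3083.

1.31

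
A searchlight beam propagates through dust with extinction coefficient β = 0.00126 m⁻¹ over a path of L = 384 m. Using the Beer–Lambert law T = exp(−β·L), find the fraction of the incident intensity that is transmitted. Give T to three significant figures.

0.616

τ = β·L = 0.00126 × 384 = 0.4838.
T = exp(−0.4838) = 0.6164.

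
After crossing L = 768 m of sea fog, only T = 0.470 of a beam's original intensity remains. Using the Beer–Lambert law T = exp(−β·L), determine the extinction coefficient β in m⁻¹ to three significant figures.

Beer–Lambert: T = exp(−βL) ⇒ β = −ln(T)/L = −ln(0.470)/768 = 0.7550/768 = 0.0009831 m⁻¹.

0.000983 m⁻¹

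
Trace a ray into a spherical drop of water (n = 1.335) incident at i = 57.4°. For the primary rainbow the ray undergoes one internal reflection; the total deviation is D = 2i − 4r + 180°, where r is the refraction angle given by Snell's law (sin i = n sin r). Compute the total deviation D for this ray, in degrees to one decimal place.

138.3°

sin r = sin 57.4° / 1.335 = 0.8425/1.335 = 0.6311; r = 39.13°.
D = 2·57.4° − 4·39.13° + 180° = 114.80° − 156.51° + 180° = 138.29°.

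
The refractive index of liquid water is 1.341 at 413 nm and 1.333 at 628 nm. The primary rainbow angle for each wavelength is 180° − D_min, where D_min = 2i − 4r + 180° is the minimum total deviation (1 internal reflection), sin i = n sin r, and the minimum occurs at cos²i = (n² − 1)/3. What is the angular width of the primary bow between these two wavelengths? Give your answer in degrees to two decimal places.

At 413 nm (n = 1.341): cos²i = 0.26609 → i = 58.946°, r = 39.705°, D_min = 139.071°, rainbow angle = 40.929°.
At 628 nm (n = 1.333): cos²i = 0.25896 → i = 59.410°, r = 40.225°, D_min = 137.922°, rainbow angle = 42.078°.
Angular width = |40.929° − 42.078°| = 1.149°.

1.15°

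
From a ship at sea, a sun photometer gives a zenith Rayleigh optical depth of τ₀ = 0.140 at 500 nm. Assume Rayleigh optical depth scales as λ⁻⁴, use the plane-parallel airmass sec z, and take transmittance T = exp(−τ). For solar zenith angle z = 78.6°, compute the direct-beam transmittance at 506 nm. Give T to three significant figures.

sec 78.6° = 5.0593.
τ = 0.140 × (500/506)⁴ × 5.0593 = 0.140 × 0.9534 × 5.0593 = 0.6753.
T = exp(−0.6753) = 0.5090.

0.509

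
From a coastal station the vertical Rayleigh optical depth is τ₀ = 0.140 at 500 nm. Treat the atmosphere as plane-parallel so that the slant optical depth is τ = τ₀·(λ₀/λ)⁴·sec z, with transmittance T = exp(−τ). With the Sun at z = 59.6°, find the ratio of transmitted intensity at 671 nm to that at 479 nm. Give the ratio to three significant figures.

Airmass: sec 59.6° = 1.9762.
τ(671 nm) = 0.140 × (500/671)⁴ × 1.9762 = 0.140 × 0.3083 × 1.9762 = 0.0853.
τ(479 nm) = 0.140 × (500/479)⁴ × 1.9762 = 0.140 × 1.1872 × 1.9762 = 0.3285.
T(671)/T(479) = exp(τ_B − τ_A) = exp(0.2432) = 1.2753.

1.28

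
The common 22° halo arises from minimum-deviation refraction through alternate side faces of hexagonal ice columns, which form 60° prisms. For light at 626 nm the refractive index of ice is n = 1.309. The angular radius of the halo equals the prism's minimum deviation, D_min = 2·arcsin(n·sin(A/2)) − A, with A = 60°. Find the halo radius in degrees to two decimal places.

n·sin(A/2) = 1.309 × sin 30° = 1.309 × 0.5000 = 0.6545.
D_min = 2·arcsin(0.6545) − 60° = 2 × 40.882° − 60° = 21.763°.

21.76°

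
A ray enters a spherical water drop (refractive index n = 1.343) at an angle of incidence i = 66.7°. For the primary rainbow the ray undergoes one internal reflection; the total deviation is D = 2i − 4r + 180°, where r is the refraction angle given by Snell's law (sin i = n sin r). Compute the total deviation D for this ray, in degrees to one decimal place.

140.8°

sin r = sin 66.7° / 1.343 = 0.9184/1.343 = 0.6839; r = 43.15°.
D = 2·66.7° − 4·43.15° + 180° = 133.40° − 172.59° + 180° = 140.81°.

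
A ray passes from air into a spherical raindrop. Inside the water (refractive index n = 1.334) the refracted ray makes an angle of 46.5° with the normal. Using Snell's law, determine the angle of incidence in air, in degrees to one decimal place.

75.4°

Snell: sin θ_i = n · sin θ_r = 1.334 × sin 46.5° = 1.334 × 0.7254 = 0.9676.
θ_i = arcsin(0.9676) = 75.39°.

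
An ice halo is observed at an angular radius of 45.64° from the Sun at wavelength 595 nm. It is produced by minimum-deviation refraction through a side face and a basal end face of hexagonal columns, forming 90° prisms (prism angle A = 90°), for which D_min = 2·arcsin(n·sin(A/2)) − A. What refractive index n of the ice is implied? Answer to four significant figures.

1.310

Rearranging: n = sin((D_min + A)/2) / sin(A/2).
(D_min + A)/2 = (45.64° + 90°)/2 = 67.820°.
n = sin 67.820° / sin 45° = 0.9260 / 0.7071 = 1.3096.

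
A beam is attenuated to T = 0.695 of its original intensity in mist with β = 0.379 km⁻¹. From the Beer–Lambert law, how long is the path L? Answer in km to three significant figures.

0.960 km

Beer–Lambert: T = exp(−βL) ⇒ L = −ln(T)/β = −ln(0.695)/0.379 = 0.3638/0.379 = 0.96 km.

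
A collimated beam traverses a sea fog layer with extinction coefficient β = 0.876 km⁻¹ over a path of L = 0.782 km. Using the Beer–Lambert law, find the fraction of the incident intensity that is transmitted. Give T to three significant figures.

0.504

τ = β·L = 0.876 × 0.782 = 0.6850.
T = exp(−0.6850) = 0.5041.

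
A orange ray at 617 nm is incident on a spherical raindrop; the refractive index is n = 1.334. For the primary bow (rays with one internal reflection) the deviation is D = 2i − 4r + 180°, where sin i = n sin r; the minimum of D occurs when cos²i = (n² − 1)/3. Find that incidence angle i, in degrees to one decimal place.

cos²i = (1.334² − 1)/3 = (1.77956 − 1)/3 = 0.25985.
cos i = 0.50976, so i = 59.352°.

59.4°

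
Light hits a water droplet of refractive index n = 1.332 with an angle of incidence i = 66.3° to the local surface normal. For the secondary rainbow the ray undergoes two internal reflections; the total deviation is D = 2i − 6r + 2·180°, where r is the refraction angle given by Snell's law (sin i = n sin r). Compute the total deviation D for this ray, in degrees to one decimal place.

232.0°

sin r = sin 66.3° / 1.332 = 0.9157/1.332 = 0.6874; r = 43.43°.
D = 2·66.3° − 6·43.43° + 2·180° = 132.60° − 260.56° + 360° = 232.04°.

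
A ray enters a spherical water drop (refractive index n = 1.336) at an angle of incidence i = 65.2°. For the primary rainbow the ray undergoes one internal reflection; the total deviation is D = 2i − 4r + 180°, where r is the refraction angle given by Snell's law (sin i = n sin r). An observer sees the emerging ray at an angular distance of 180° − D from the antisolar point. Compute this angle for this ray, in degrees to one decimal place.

40.8°

sin r = sin 65.2° / 1.336 = 0.9078/1.336 = 0.6795; r = 42.80°.
D = 2·65.2° − 4·42.80° + 180° = 130.40° − 171.21° + 180° = 139.19°.
Angle from antisolar point = 180° − D = 40.81°.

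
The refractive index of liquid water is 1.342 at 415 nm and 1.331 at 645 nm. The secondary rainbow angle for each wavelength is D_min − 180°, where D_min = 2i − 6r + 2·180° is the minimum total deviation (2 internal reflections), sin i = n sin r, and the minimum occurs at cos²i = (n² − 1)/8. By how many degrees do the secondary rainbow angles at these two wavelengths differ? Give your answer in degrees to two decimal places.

At 415 nm (n = 1.342): cos²i = 0.10012 → i = 71.554°, r = 44.981°, D_min = 233.222°, rainbow angle = 53.222°.
At 645 nm (n = 1.331): cos²i = 0.09645 → i = 71.907°, r = 45.575°, D_min = 230.365°, rainbow angle = 50.365°.
Angular width = |53.222° − 50.365°| = 2.857°.

2.86°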